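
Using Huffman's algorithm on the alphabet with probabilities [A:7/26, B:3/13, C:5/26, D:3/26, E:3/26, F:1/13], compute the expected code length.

Huffman tree construction:
Combine smallest probabilities repeatedly
Resulting codes:
  A: 10 (length 2)
  B: 01 (length 2)
  C: 111 (length 3)
  D: 001 (length 3)
  E: 110 (length 3)
  F: 000 (length 3)
Average length = Σ p(s) × length(s) = 2.5000 bits


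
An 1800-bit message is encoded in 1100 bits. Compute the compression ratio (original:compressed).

Compression ratio = Original / Compressed
= 1800 / 1100 = 1.64:1


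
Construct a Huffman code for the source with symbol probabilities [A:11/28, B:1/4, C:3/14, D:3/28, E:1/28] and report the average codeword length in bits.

Huffman tree construction:
Combine smallest probabilities repeatedly
Resulting codes:
  A: 0 (length 1)
  B: 10 (length 2)
  C: 111 (length 3)
  D: 1101 (length 4)
  E: 1100 (length 4)
Average length = Σ p(s) × length(s) = 2.1071 bits


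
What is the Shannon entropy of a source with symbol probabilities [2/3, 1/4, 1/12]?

H(X) = -Σ p(x) log₂ p(x)
  -2/3 × log₂(2/3) = 0.3900
  -1/4 × log₂(1/4) = 0.5000
  -1/12 × log₂(1/12) = 0.2987
H(X) = 1.1887 bits


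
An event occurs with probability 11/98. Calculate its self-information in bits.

Information content I(x) = -log₂(p(x))
I = -log₂(11/98) = -log₂(0.1122)
I = 3.1553 bits


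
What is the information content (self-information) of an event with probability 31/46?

Information content I(x) = -log₂(p(x))
I = -log₂(31/46) = -log₂(0.6739)
I = 0.5694 bits


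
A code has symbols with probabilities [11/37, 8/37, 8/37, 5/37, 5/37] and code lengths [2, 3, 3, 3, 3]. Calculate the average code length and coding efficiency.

Average length L = Σ p_i × l_i = 2.7027 bits
Entropy H = 2.2561 bits
Efficiency η = H/L × 100% = 83.48%


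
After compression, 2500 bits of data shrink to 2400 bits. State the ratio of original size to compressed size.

Compression ratio = Original / Compressed
= 2500 / 2400 = 1.04:1


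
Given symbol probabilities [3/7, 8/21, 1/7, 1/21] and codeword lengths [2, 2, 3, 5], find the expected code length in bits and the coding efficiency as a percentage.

Average length L = Σ p_i × l_i = 2.2857 bits
Entropy H = 1.6645 bits
Efficiency η = H/L × 100% = 72.82%


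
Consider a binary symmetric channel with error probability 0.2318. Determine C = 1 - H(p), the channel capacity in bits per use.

For BSC with error probability p:
C = 1 - H(p) where H(p) is binary entropy
H(0.2318) = -0.2318 × log₂(0.2318) - 0.7682 × log₂(0.7682)
H(p) = 0.7811
C = 1 - 0.7811 = 0.2189 bits/use


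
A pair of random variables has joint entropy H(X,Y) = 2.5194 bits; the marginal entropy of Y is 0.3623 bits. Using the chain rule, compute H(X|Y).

Chain rule: H(X,Y) = H(X|Y) + H(Y)
H(X|Y) = H(X,Y) - H(Y) = 2.5194 - 0.3623 = 2.1571 bits


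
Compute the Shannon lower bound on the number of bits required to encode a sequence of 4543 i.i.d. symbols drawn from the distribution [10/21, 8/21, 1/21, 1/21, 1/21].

Entropy H = 1.6676 bits/symbol
Minimum bits = H × n = 1.6676 × 4543
= 7575.86 bits


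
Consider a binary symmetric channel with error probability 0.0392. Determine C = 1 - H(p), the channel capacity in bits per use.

For BSC with error probability p:
C = 1 - H(p) where H(p) is binary entropy
H(0.0392) = -0.0392 × log₂(0.0392) - 0.9608 × log₂(0.9608)
H(p) = 0.2386
C = 1 - 0.2386 = 0.7614 bits/use


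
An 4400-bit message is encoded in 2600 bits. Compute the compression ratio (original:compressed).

Compression ratio = Original / Compressed
= 4400 / 2600 = 1.69:1


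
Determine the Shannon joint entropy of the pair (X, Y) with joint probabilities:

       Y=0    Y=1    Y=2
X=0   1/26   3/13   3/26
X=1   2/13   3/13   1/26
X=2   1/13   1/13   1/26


H(X,Y) = -Σ p(x,y) log₂ p(x,y)
  p(0,0)=1/26: -0.0385 × log₂(0.0385) = 0.1808
  p(0,1)=3/13: -0.2308 × log₂(0.2308) = 0.4882
  p(0,2)=3/26: -0.1154 × log₂(0.1154) = 0.3595
  p(1,0)=2/13: -0.1538 × log₂(0.1538) = 0.4155
  p(1,1)=3/13: -0.2308 × log₂(0.2308) = 0.4882
  p(1,2)=1/26: -0.0385 × log₂(0.0385) = 0.1808
  p(2,0)=1/13: -0.0769 × log₂(0.0769) = 0.2846
  p(2,1)=1/13: -0.0769 × log₂(0.0769) = 0.2846
  p(2,2)=1/26: -0.0385 × log₂(0.0385) = 0.1808
H(X,Y) = 2.8630 bits


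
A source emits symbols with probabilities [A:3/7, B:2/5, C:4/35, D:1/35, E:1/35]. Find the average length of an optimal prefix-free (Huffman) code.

Huffman tree construction:
Combine smallest probabilities repeatedly
Resulting codes:
  A: 0 (length 1)
  B: 11 (length 2)
  C: 101 (length 3)
  D: 1000 (length 4)
  E: 1001 (length 4)
Average length = Σ p(s) × length(s) = 1.8000 bits


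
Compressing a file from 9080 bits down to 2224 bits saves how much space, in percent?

Space savings = (1 - Compressed/Original) × 100%
= (1 - 2224/9080) × 100%
= 75.51%


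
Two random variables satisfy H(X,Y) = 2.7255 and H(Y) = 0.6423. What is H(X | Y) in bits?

Chain rule: H(X,Y) = H(X|Y) + H(Y)
H(X|Y) = H(X,Y) - H(Y) = 2.7255 - 0.6423 = 2.0832 bits


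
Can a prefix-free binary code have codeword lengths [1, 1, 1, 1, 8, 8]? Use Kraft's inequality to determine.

Kraft inequality: Σ 2^(-l_i) ≤ 1 for prefix-free code
Calculating: 2^(-1) + 2^(-1) + 2^(-1) + 2^(-1) + 2^(-8) + 2^(-8)
= 0.5 + 0.5 + 0.5 + 0.5 + 0.00390625 + 0.00390625
= 2.0078
Since 2.0078 > 1, prefix-free code does not exist


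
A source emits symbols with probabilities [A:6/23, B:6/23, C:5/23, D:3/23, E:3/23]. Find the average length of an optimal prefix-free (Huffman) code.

Huffman tree construction:
Combine smallest probabilities repeatedly
Resulting codes:
  A: 01 (length 2)
  B: 10 (length 2)
  C: 00 (length 2)
  D: 110 (length 3)
  E: 111 (length 3)
Average length = Σ p(s) × length(s) = 2.2609 bits


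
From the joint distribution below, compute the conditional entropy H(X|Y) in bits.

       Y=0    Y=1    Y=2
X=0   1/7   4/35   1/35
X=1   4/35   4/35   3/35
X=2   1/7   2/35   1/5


H(X|Y) = Σ_y p(y) H(X|Y=y)
  p(Y=0) = 2/5, H(X|Y=0) = 1.5774
  p(Y=1) = 2/7, H(X|Y=1) = 1.5219
  p(Y=2) = 11/35, H(X|Y=2) = 1.2407
H(X|Y) = 0.4000×1.5774 + 0.2857×1.5219 + 0.3143×1.2407 = 1.4557 bits


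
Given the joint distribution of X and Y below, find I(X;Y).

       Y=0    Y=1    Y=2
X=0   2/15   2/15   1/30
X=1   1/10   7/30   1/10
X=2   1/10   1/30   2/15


H(X) = 1.5524, H(Y) = 1.5656, H(X,Y) = 2.9764
I(X;Y) = H(X) + H(Y) - H(X,Y) = 0.1416 bits


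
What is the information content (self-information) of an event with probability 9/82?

Information content I(x) = -log₂(p(x))
I = -log₂(9/82) = -log₂(0.1098)
I = 3.1876 bits


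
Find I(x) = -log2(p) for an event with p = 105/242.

Information content I(x) = -log₂(p(x))
I = -log₂(105/242) = -log₂(0.4339)
I = 1.2046 bits


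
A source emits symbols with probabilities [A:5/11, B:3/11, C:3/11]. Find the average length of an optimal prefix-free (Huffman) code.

Huffman tree construction:
Combine smallest probabilities repeatedly
Resulting codes:
  A: 0 (length 1)
  B: 10 (length 2)
  C: 11 (length 2)
Average length = Σ p(s) × length(s) = 1.5455 bits


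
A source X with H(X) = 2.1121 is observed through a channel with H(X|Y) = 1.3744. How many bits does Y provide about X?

I(X;Y) = H(X) - H(X|Y)
I(X;Y) = 2.1121 - 1.3744 = 0.7377 bits


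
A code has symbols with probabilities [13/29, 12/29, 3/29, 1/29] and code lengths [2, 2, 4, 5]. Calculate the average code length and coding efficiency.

Average length L = Σ p_i × l_i = 2.3103 bits
Entropy H = 1.5518 bits
Efficiency η = H/L × 100% = 67.17%


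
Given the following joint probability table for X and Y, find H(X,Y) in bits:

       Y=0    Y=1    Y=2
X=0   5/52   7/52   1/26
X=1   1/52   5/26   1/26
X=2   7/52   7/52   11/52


H(X,Y) = -Σ p(x,y) log₂ p(x,y)
  p(0,0)=5/52: -0.0962 × log₂(0.0962) = 0.3249
  p(0,1)=7/52: -0.1346 × log₂(0.1346) = 0.3895
  p(0,2)=1/26: -0.0385 × log₂(0.0385) = 0.1808
  p(1,0)=1/52: -0.0192 × log₂(0.0192) = 0.1096
  p(1,1)=5/26: -0.1923 × log₂(0.1923) = 0.4574
  p(1,2)=1/26: -0.0385 × log₂(0.0385) = 0.1808
  p(2,0)=7/52: -0.1346 × log₂(0.1346) = 0.3895
  p(2,1)=7/52: -0.1346 × log₂(0.1346) = 0.3895
  p(2,2)=11/52: -0.2115 × log₂(0.2115) = 0.4741
H(X,Y) = 2.8959 bits


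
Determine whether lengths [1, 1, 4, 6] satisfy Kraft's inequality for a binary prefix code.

Kraft inequality: Σ 2^(-l_i) ≤ 1 for prefix-free code
Calculating: 2^(-1) + 2^(-1) + 2^(-4) + 2^(-6)
= 0.5 + 0.5 + 0.0625 + 0.015625
= 1.0781
Since 1.0781 > 1, prefix-free code does not exist


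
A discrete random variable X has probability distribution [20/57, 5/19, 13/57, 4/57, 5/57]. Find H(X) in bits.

H(X) = -Σ p(x) log₂ p(x)
  -20/57 × log₂(20/57) = 0.5302
  -5/19 × log₂(5/19) = 0.5068
  -13/57 × log₂(13/57) = 0.4863
  -4/57 × log₂(4/57) = 0.2690
  -5/57 × log₂(5/57) = 0.3080
H(X) = 2.1003 bits


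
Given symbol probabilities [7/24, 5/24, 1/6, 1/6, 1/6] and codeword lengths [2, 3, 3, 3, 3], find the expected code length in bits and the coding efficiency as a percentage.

Average length L = Σ p_i × l_i = 2.7083 bits
Entropy H = 2.2824 bits
Efficiency η = H/L × 100% = 84.27%


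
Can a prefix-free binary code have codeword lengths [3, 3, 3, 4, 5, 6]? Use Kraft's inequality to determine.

Kraft inequality: Σ 2^(-l_i) ≤ 1 for prefix-free code
Calculating: 2^(-3) + 2^(-3) + 2^(-3) + 2^(-4) + 2^(-5) + 2^(-6)
= 0.125 + 0.125 + 0.125 + 0.0625 + 0.03125 + 0.015625
= 0.4844
Since 0.4844 ≤ 1, prefix-free code exists


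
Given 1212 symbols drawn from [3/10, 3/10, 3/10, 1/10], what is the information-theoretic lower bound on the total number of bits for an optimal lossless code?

Entropy H = 1.8955 bits/symbol
Minimum bits = H × n = 1.8955 × 1212
= 2297.30 bits


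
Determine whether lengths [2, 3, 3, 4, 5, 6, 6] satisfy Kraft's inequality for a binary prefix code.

Kraft inequality: Σ 2^(-l_i) ≤ 1 for prefix-free code
Calculating: 2^(-2) + 2^(-3) + 2^(-3) + 2^(-4) + 2^(-5) + 2^(-6) + 2^(-6)
= 0.25 + 0.125 + 0.125 + 0.0625 + 0.03125 + 0.015625 + 0.015625
= 0.6250
Since 0.6250 ≤ 1, prefix-free code exists


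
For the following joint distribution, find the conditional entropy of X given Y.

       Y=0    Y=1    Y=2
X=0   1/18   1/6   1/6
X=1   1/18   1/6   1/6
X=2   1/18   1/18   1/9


H(X|Y) = Σ_y p(y) H(X|Y=y)
  p(Y=0) = 1/6, H(X|Y=0) = 1.5850
  p(Y=1) = 7/18, H(X|Y=1) = 1.4488
  p(Y=2) = 4/9, H(X|Y=2) = 1.5613
H(X|Y) = 0.1667×1.5850 + 0.3889×1.4488 + 0.4444×1.5613 = 1.5215 bits


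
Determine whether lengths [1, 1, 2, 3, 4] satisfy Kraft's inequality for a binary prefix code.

Kraft inequality: Σ 2^(-l_i) ≤ 1 for prefix-free code
Calculating: 2^(-1) + 2^(-1) + 2^(-2) + 2^(-3) + 2^(-4)
= 0.5 + 0.5 + 0.25 + 0.125 + 0.0625
= 1.4375
Since 1.4375 > 1, prefix-free code does not exist


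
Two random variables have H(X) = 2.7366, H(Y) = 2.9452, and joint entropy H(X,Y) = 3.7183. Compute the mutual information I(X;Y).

I(X;Y) = H(X) + H(Y) - H(X,Y)
I(X;Y) = 2.7366 + 2.9452 - 3.7183 = 1.9635 bits


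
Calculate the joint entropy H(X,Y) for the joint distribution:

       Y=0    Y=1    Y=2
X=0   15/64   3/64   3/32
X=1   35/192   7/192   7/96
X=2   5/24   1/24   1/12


H(X,Y) = -Σ p(x,y) log₂ p(x,y)
  p(0,0)=15/64: -0.2344 × log₂(0.2344) = 0.4906
  p(0,1)=3/64: -0.0469 × log₂(0.0469) = 0.2070
  p(0,2)=3/32: -0.0938 × log₂(0.0938) = 0.3202
  p(1,0)=35/192: -0.1823 × log₂(0.1823) = 0.4476
  p(1,1)=7/192: -0.0365 × log₂(0.0365) = 0.1742
  p(1,2)=7/96: -0.0729 × log₂(0.0729) = 0.2755
  p(2,0)=5/24: -0.2083 × log₂(0.2083) = 0.4715
  p(2,1)=1/24: -0.0417 × log₂(0.0417) = 0.1910
  p(2,2)=1/12: -0.0833 × log₂(0.0833) = 0.2987
H(X,Y) = 2.8762 bits


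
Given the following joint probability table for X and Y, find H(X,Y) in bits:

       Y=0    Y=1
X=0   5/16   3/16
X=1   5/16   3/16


H(X,Y) = -Σ p(x,y) log₂ p(x,y)
  p(0,0)=5/16: -0.3125 × log₂(0.3125) = 0.5244
  p(0,1)=3/16: -0.1875 × log₂(0.1875) = 0.4528
  p(1,0)=5/16: -0.3125 × log₂(0.3125) = 0.5244
  p(1,1)=3/16: -0.1875 × log₂(0.1875) = 0.4528
H(X,Y) = 1.9544 bits


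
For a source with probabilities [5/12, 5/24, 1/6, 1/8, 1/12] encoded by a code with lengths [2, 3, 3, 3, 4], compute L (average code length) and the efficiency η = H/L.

Average length L = Σ p_i × l_i = 2.6667 bits
Entropy H = 2.1023 bits
Efficiency η = H/L × 100% = 78.84%


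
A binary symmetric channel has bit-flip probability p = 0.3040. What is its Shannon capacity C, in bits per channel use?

For BSC with error probability p:
C = 1 - H(p) where H(p) is binary entropy
H(0.3040) = -0.3040 × log₂(0.3040) - 0.6960 × log₂(0.6960)
H(p) = 0.8861
C = 1 - 0.8861 = 0.1139 bits/use


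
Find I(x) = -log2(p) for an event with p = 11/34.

Information content I(x) = -log₂(p(x))
I = -log₂(11/34) = -log₂(0.3235)
I = 1.6280 bits


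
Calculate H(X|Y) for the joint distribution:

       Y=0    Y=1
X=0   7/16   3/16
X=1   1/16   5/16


H(X|Y) = Σ_y p(y) H(X|Y=y)
  p(Y=0) = 1/2, H(X|Y=0) = 0.5436
  p(Y=1) = 1/2, H(X|Y=1) = 0.9544
H(X|Y) = 0.5000×0.5436 + 0.5000×0.9544 = 0.7490 bits


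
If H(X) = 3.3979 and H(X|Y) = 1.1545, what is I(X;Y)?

I(X;Y) = H(X) - H(X|Y)
I(X;Y) = 3.3979 - 1.1545 = 2.2434 bits


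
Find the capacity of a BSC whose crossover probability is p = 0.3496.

For BSC with error probability p:
C = 1 - H(p) where H(p) is binary entropy
H(0.3496) = -0.3496 × log₂(0.3496) - 0.6504 × log₂(0.6504)
H(p) = 0.9337
C = 1 - 0.9337 = 0.0663 bits/use


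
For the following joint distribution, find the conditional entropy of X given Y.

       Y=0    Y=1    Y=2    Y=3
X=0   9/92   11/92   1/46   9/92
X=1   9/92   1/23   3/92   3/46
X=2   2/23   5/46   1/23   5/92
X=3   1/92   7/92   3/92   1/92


H(X|Y) = Σ_y p(y) H(X|Y=y)
  p(Y=0) = 27/92, H(X|Y=0) = 1.7527
  p(Y=1) = 8/23, H(X|Y=1) = 1.9086
  p(Y=2) = 3/23, H(X|Y=2) = 1.9591
  p(Y=3) = 21/92, H(X|Y=3) = 1.7424
H(X|Y) = 0.2935×1.7527 + 0.3478×1.9086 + 0.1304×1.9591 + 0.2283×1.7424 = 1.8315 bits


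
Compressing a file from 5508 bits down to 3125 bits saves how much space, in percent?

Space savings = (1 - Compressed/Original) × 100%
= (1 - 3125/5508) × 100%
= 43.26%


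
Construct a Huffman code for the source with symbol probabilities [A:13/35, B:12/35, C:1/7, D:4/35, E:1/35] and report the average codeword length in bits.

Huffman tree construction:
Combine smallest probabilities repeatedly
Resulting codes:
  A: 0 (length 1)
  B: 11 (length 2)
  C: 100 (length 3)
  D: 1011 (length 4)
  E: 1010 (length 4)
Average length = Σ p(s) × length(s) = 2.0571 bits


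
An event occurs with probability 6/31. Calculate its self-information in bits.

Information content I(x) = -log₂(p(x))
I = -log₂(6/31) = -log₂(0.1935)
I = 2.3692 bits


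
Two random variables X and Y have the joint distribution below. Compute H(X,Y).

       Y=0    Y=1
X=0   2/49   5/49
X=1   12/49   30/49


H(X,Y) = -Σ p(x,y) log₂ p(x,y)
  p(0,0)=2/49: -0.0408 × log₂(0.0408) = 0.1884
  p(0,1)=5/49: -0.1020 × log₂(0.1020) = 0.3360
  p(1,0)=12/49: -0.2449 × log₂(0.2449) = 0.4971
  p(1,1)=30/49: -0.6122 × log₂(0.6122) = 0.4334
H(X,Y) = 1.4548 bits


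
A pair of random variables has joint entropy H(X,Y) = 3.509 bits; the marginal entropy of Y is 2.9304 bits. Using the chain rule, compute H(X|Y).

Chain rule: H(X,Y) = H(X|Y) + H(Y)
H(X|Y) = H(X,Y) - H(Y) = 3.509 - 2.9304 = 0.5786 bits


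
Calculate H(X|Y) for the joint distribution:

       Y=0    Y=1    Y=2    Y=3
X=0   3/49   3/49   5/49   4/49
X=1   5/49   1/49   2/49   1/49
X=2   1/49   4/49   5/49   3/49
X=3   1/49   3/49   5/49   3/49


H(X|Y) = Σ_y p(y) H(X|Y=y)
  p(Y=0) = 10/49, H(X|Y=0) = 1.6855
  p(Y=1) = 11/49, H(X|Y=1) = 1.8676
  p(Y=2) = 17/49, H(X|Y=2) = 1.9211
  p(Y=3) = 11/49, H(X|Y=3) = 1.8676
H(X|Y) = 0.2041×1.6855 + 0.2245×1.8676 + 0.3469×1.9211 + 0.2245×1.8676 = 1.8490 bits


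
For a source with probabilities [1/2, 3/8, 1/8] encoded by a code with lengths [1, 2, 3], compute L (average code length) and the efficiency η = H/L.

Average length L = Σ p_i × l_i = 1.6250 bits
Entropy H = 1.4056 bits
Efficiency η = H/L × 100% = 86.50%


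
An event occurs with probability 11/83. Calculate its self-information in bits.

Information content I(x) = -log₂(p(x))
I = -log₂(11/83) = -log₂(0.1325)
I = 2.9156 bits


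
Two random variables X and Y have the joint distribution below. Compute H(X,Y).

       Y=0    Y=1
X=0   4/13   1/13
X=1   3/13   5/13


H(X,Y) = -Σ p(x,y) log₂ p(x,y)
  p(0,0)=4/13: -0.3077 × log₂(0.3077) = 0.5232
  p(0,1)=1/13: -0.0769 × log₂(0.0769) = 0.2846
  p(1,0)=3/13: -0.2308 × log₂(0.2308) = 0.4882
  p(1,1)=5/13: -0.3846 × log₂(0.3846) = 0.5302
H(X,Y) = 1.8262 bits


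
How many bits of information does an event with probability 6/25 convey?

Information content I(x) = -log₂(p(x))
I = -log₂(6/25) = -log₂(0.2400)
I = 2.0589 bits


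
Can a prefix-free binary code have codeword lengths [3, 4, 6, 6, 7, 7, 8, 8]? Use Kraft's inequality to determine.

Kraft inequality: Σ 2^(-l_i) ≤ 1 for prefix-free code
Calculating: 2^(-3) + 2^(-4) + 2^(-6) + 2^(-6) + 2^(-7) + 2^(-7) + 2^(-8) + 2^(-8)
= 0.125 + 0.0625 + 0.015625 + 0.015625 + 0.0078125 + 0.0078125 + 0.00390625 + 0.00390625
= 0.2422
Since 0.2422 ≤ 1, prefix-free code exists


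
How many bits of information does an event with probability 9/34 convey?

Information content I(x) = -log₂(p(x))
I = -log₂(9/34) = -log₂(0.2647)
I = 1.9175 bits


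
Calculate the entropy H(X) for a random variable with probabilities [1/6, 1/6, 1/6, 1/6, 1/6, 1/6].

H(X) = -Σ p(x) log₂ p(x)
  -1/6 × log₂(1/6) = 0.4308
  -1/6 × log₂(1/6) = 0.4308
  -1/6 × log₂(1/6) = 0.4308
  -1/6 × log₂(1/6) = 0.4308
  -1/6 × log₂(1/6) = 0.4308
  -1/6 × log₂(1/6) = 0.4308
H(X) = 2.5850 bits


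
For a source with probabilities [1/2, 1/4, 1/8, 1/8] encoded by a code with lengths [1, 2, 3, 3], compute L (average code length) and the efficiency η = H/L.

Average length L = Σ p_i × l_i = 1.7500 bits
Entropy H = 1.7500 bits
Efficiency η = H/L × 100% = 100.00%


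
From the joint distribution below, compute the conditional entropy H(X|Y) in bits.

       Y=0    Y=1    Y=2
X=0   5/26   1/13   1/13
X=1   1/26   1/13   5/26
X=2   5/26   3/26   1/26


H(X|Y) = Σ_y p(y) H(X|Y=y)
  p(Y=0) = 11/26, H(X|Y=0) = 1.3486
  p(Y=1) = 7/26, H(X|Y=1) = 1.5567
  p(Y=2) = 4/13, H(X|Y=2) = 1.2988
H(X|Y) = 0.4231×1.3486 + 0.2692×1.5567 + 0.3077×1.2988 = 1.3893 bits


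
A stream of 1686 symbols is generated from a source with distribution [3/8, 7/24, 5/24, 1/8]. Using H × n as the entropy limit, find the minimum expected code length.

Entropy H = 1.8956 bits/symbol
Minimum bits = H × n = 1.8956 × 1686
= 3195.94 bits


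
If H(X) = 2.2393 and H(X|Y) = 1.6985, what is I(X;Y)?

I(X;Y) = H(X) - H(X|Y)
I(X;Y) = 2.2393 - 1.6985 = 0.5408 bits


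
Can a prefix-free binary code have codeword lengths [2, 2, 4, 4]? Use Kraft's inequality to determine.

Kraft inequality: Σ 2^(-l_i) ≤ 1 for prefix-free code
Calculating: 2^(-2) + 2^(-2) + 2^(-4) + 2^(-4)
= 0.25 + 0.25 + 0.0625 + 0.0625
= 0.6250
Since 0.6250 ≤ 1, prefix-free code exists


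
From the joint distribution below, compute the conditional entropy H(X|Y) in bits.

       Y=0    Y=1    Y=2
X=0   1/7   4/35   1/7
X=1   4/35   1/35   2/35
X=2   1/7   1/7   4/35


H(X|Y) = Σ_y p(y) H(X|Y=y)
  p(Y=0) = 2/5, H(X|Y=0) = 1.5774
  p(Y=1) = 2/7, H(X|Y=1) = 1.3610
  p(Y=2) = 11/35, H(X|Y=2) = 1.4949
H(X|Y) = 0.4000×1.5774 + 0.2857×1.3610 + 0.3143×1.4949 = 1.4896 bits


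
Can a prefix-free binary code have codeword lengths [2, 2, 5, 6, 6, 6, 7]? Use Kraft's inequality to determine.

Kraft inequality: Σ 2^(-l_i) ≤ 1 for prefix-free code
Calculating: 2^(-2) + 2^(-2) + 2^(-5) + 2^(-6) + 2^(-6) + 2^(-6) + 2^(-7)
= 0.25 + 0.25 + 0.03125 + 0.015625 + 0.015625 + 0.015625 + 0.0078125
= 0.5859
Since 0.5859 ≤ 1, prefix-free code exists


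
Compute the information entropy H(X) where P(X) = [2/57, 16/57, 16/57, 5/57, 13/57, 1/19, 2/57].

H(X) = -Σ p(x) log₂ p(x)
  -2/57 × log₂(2/57) = 0.1696
  -16/57 × log₂(16/57) = 0.5145
  -16/57 × log₂(16/57) = 0.5145
  -5/57 × log₂(5/57) = 0.3080
  -13/57 × log₂(13/57) = 0.4863
  -1/19 × log₂(1/19) = 0.2236
  -2/57 × log₂(2/57) = 0.1696
H(X) = 2.3860 bits


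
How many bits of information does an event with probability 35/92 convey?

Information content I(x) = -log₂(p(x))
I = -log₂(35/92) = -log₂(0.3804)
I = 1.3943 bits


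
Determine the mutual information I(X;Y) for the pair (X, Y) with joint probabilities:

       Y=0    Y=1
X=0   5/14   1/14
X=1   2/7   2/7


H(X) = 0.9852, H(Y) = 0.9403, H(X,Y) = 1.8352
I(X;Y) = H(X) + H(Y) - H(X,Y) = 0.0903 bits


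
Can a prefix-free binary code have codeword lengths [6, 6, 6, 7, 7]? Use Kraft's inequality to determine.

Kraft inequality: Σ 2^(-l_i) ≤ 1 for prefix-free code
Calculating: 2^(-6) + 2^(-6) + 2^(-6) + 2^(-7) + 2^(-7)
= 0.015625 + 0.015625 + 0.015625 + 0.0078125 + 0.0078125
= 0.0625
Since 0.0625 ≤ 1, prefix-free code exists


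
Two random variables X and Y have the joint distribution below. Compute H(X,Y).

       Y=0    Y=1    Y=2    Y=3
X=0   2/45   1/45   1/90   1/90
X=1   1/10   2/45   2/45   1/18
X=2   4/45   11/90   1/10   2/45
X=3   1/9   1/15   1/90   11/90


H(X,Y) = -Σ p(x,y) log₂ p(x,y)
  p(0,0)=2/45: -0.0444 × log₂(0.0444) = 0.1996
  p(0,1)=1/45: -0.0222 × log₂(0.0222) = 0.1220
  p(0,2)=1/90: -0.0111 × log₂(0.0111) = 0.0721
  p(0,3)=1/90: -0.0111 × log₂(0.0111) = 0.0721
  p(1,0)=1/10: -0.1000 × log₂(0.1000) = 0.3322
  p(1,1)=2/45: -0.0444 × log₂(0.0444) = 0.1996
  p(1,2)=2/45: -0.0444 × log₂(0.0444) = 0.1996
  p(1,3)=1/18: -0.0556 × log₂(0.0556) = 0.2317
  p(2,0)=4/45: -0.0889 × log₂(0.0889) = 0.3104
  p(2,1)=11/90: -0.1222 × log₂(0.1222) = 0.3706
  p(2,2)=1/10: -0.1000 × log₂(0.1000) = 0.3322
  p(2,3)=2/45: -0.0444 × log₂(0.0444) = 0.1996
  p(3,0)=1/9: -0.1111 × log₂(0.1111) = 0.3522
  p(3,1)=1/15: -0.0667 × log₂(0.0667) = 0.2605
  p(3,2)=1/90: -0.0111 × log₂(0.0111) = 0.0721
  p(3,3)=11/90: -0.1222 × log₂(0.1222) = 0.3706
H(X,Y) = 3.6974 bits


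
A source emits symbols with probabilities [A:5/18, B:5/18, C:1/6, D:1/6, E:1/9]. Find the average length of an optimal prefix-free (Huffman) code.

Huffman tree construction:
Combine smallest probabilities repeatedly
Resulting codes:
  A: 01 (length 2)
  B: 10 (length 2)
  C: 111 (length 3)
  D: 00 (length 2)
  E: 110 (length 3)
Average length = Σ p(s) × length(s) = 2.2778 bits


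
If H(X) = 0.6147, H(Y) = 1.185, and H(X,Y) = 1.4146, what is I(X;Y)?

I(X;Y) = H(X) + H(Y) - H(X,Y)
I(X;Y) = 0.6147 + 1.185 - 1.4146 = 0.3851 bits


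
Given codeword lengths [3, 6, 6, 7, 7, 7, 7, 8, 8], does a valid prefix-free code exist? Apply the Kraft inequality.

Kraft inequality: Σ 2^(-l_i) ≤ 1 for prefix-free code
Calculating: 2^(-3) + 2^(-6) + 2^(-6) + 2^(-7) + 2^(-7) + 2^(-7) + 2^(-7) + 2^(-8) + 2^(-8)
= 0.125 + 0.015625 + 0.015625 + 0.0078125 + 0.0078125 + 0.0078125 + 0.0078125 + 0.00390625 + 0.00390625
= 0.1953
Since 0.1953 ≤ 1, prefix-free code exists


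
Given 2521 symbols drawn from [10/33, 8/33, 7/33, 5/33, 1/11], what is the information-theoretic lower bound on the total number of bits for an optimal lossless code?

Entropy H = 2.2191 bits/symbol
Minimum bits = H × n = 2.2191 × 2521
= 5594.31 bits


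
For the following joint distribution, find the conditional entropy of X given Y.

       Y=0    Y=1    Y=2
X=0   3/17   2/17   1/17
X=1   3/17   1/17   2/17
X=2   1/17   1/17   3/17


H(X|Y) = Σ_y p(y) H(X|Y=y)
  p(Y=0) = 7/17, H(X|Y=0) = 1.4488
  p(Y=1) = 4/17, H(X|Y=1) = 1.5000
  p(Y=2) = 6/17, H(X|Y=2) = 1.4591
H(X|Y) = 0.4118×1.4488 + 0.2353×1.5000 + 0.3529×1.4591 = 1.4645 bits


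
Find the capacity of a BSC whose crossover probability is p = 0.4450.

For BSC with error probability p:
C = 1 - H(p) where H(p) is binary entropy
H(0.4450) = -0.4450 × log₂(0.4450) - 0.5550 × log₂(0.5550)
H(p) = 0.9913
C = 1 - 0.9913 = 0.0087 bits/use


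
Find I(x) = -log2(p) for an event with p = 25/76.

Information content I(x) = -log₂(p(x))
I = -log₂(25/76) = -log₂(0.3289)
I = 1.6041 bits


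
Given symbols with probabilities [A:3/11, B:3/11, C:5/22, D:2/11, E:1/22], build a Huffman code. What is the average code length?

Huffman tree construction:
Combine smallest probabilities repeatedly
Resulting codes:
  A: 10 (length 2)
  B: 11 (length 2)
  C: 00 (length 2)
  D: 011 (length 3)
  E: 010 (length 3)
Average length = Σ p(s) × length(s) = 2.2273 bits


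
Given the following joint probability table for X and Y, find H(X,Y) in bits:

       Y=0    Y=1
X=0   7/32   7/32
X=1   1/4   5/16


H(X,Y) = -Σ p(x,y) log₂ p(x,y)
  p(0,0)=7/32: -0.2188 × log₂(0.2188) = 0.4796
  p(0,1)=7/32: -0.2188 × log₂(0.2188) = 0.4796
  p(1,0)=1/4: -0.2500 × log₂(0.2500) = 0.5000
  p(1,1)=5/16: -0.3125 × log₂(0.3125) = 0.5244
H(X,Y) = 1.9837 bits


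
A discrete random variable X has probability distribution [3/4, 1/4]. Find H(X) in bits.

H(X) = -Σ p(x) log₂ p(x)
  -3/4 × log₂(3/4) = 0.3113
  -1/4 × log₂(1/4) = 0.5000
H(X) = 0.8113 bits


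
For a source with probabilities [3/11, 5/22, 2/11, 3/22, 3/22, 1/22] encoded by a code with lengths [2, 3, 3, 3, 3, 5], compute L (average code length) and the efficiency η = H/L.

Average length L = Σ p_i × l_i = 2.8182 bits
Entropy H = 2.4308 bits
Efficiency η = H/L × 100% = 86.26%


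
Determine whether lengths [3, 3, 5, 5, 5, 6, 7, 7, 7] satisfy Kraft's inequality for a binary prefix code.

Kraft inequality: Σ 2^(-l_i) ≤ 1 for prefix-free code
Calculating: 2^(-3) + 2^(-3) + 2^(-5) + 2^(-5) + 2^(-5) + 2^(-6) + 2^(-7) + 2^(-7) + 2^(-7)
= 0.125 + 0.125 + 0.03125 + 0.03125 + 0.03125 + 0.015625 + 0.0078125 + 0.0078125 + 0.0078125
= 0.3828
Since 0.3828 ≤ 1, prefix-free code exists


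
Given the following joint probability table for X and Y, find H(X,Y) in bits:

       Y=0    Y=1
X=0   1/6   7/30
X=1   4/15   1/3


H(X,Y) = -Σ p(x,y) log₂ p(x,y)
  p(0,0)=1/6: -0.1667 × log₂(0.1667) = 0.4308
  p(0,1)=7/30: -0.2333 × log₂(0.2333) = 0.4899
  p(1,0)=4/15: -0.2667 × log₂(0.2667) = 0.5085
  p(1,1)=1/3: -0.3333 × log₂(0.3333) = 0.5283
H(X,Y) = 1.9575 bits


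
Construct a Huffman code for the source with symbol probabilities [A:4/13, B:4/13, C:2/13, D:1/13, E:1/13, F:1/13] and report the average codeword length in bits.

Huffman tree construction:
Combine smallest probabilities repeatedly
Resulting codes:
  A: 10 (length 2)
  B: 11 (length 2)
  C: 011 (length 3)
  D: 000 (length 3)
  E: 001 (length 3)
  F: 010 (length 3)
Average length = Σ p(s) × length(s) = 2.3846 bits


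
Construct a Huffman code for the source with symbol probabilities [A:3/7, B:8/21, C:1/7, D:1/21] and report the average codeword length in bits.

Huffman tree construction:
Combine smallest probabilities repeatedly
Resulting codes:
  A: 0 (length 1)
  B: 11 (length 2)
  C: 101 (length 3)
  D: 100 (length 3)
Average length = Σ p(s) × length(s) = 1.7619 bits


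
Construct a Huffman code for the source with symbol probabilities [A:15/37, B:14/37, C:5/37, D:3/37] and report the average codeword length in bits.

Huffman tree construction:
Combine smallest probabilities repeatedly
Resulting codes:
  A: 0 (length 1)
  B: 11 (length 2)
  C: 101 (length 3)
  D: 100 (length 3)
Average length = Σ p(s) × length(s) = 1.8108 bits


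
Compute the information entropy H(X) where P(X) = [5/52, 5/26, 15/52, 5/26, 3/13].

H(X) = -Σ p(x) log₂ p(x)
  -5/52 × log₂(5/52) = 0.3249
  -5/26 × log₂(5/26) = 0.4574
  -15/52 × log₂(15/52) = 0.5174
  -5/26 × log₂(5/26) = 0.4574
  -3/13 × log₂(3/13) = 0.4882
H(X) = 2.2452 bits


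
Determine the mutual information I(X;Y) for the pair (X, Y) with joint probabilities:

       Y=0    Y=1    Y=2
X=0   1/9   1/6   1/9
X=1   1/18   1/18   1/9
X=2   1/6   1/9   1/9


H(X) = 1.5420, H(Y) = 1.5850, H(X,Y) = 3.0860
I(X;Y) = H(X) + H(Y) - H(X,Y) = 0.0409 bits


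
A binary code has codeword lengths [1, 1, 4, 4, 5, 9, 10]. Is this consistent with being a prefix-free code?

Kraft inequality: Σ 2^(-l_i) ≤ 1 for prefix-free code
Calculating: 2^(-1) + 2^(-1) + 2^(-4) + 2^(-4) + 2^(-5) + 2^(-9) + 2^(-10)
= 0.5 + 0.5 + 0.0625 + 0.0625 + 0.03125 + 0.001953125 + 0.0009765625
= 1.1592
Since 1.1592 > 1, prefix-free code does not exist


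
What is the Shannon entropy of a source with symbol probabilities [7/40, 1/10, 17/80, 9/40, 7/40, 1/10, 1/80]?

H(X) = -Σ p(x) log₂ p(x)
  -7/40 × log₂(7/40) = 0.4401
  -1/10 × log₂(1/10) = 0.3322
  -17/80 × log₂(17/80) = 0.4748
  -9/40 × log₂(9/40) = 0.4842
  -7/40 × log₂(7/40) = 0.4401
  -1/10 × log₂(1/10) = 0.3322
  -1/80 × log₂(1/80) = 0.0790
H(X) = 2.5825 bits


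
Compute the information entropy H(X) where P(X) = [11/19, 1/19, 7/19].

H(X) = -Σ p(x) log₂ p(x)
  -11/19 × log₂(11/19) = 0.4565
  -1/19 × log₂(1/19) = 0.2236
  -7/19 × log₂(7/19) = 0.5307
H(X) = 1.2108 bits


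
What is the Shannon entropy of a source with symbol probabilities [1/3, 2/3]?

H(X) = -Σ p(x) log₂ p(x)
  -1/3 × log₂(1/3) = 0.5283
  -2/3 × log₂(2/3) = 0.3900
H(X) = 0.9183 bits


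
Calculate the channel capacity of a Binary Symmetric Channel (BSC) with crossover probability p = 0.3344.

For BSC with error probability p:
C = 1 - H(p) where H(p) is binary entropy
H(0.3344) = -0.3344 × log₂(0.3344) - 0.6656 × log₂(0.6656)
H(p) = 0.9194
C = 1 - 0.9194 = 0.0806 bits/use


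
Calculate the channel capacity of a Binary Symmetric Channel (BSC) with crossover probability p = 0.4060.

For BSC with error probability p:
C = 1 - H(p) where H(p) is binary entropy
H(0.4060) = -0.4060 × log₂(0.4060) - 0.5940 × log₂(0.5940)
H(p) = 0.9744
C = 1 - 0.9744 = 0.0256 bits/use


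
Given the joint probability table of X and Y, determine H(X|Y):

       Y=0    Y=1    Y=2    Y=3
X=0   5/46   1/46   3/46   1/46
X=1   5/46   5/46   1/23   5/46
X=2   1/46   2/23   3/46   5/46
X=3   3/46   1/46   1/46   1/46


H(X|Y) = Σ_y p(y) H(X|Y=y)
  p(Y=0) = 7/23, H(X|Y=0) = 1.8092
  p(Y=1) = 11/46, H(X|Y=1) = 1.6767
  p(Y=2) = 9/46, H(X|Y=2) = 1.8911
  p(Y=3) = 6/23, H(X|Y=3) = 1.6500
H(X|Y) = 0.3043×1.8092 + 0.2391×1.6767 + 0.1957×1.8911 + 0.2609×1.6500 = 1.7520 bits


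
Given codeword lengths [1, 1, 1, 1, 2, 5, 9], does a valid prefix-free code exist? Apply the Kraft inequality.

Kraft inequality: Σ 2^(-l_i) ≤ 1 for prefix-free code
Calculating: 2^(-1) + 2^(-1) + 2^(-1) + 2^(-1) + 2^(-2) + 2^(-5) + 2^(-9)
= 0.5 + 0.5 + 0.5 + 0.5 + 0.25 + 0.03125 + 0.001953125
= 2.2832
Since 2.2832 > 1, prefix-free code does not exist


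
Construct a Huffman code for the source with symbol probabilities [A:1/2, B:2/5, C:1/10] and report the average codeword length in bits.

Huffman tree construction:
Combine smallest probabilities repeatedly
Resulting codes:
  A: 0 (length 1)
  B: 11 (length 2)
  C: 10 (length 2)
Average length = Σ p(s) × length(s) = 1.5000 bits


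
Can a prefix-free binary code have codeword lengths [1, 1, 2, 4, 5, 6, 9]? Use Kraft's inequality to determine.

Kraft inequality: Σ 2^(-l_i) ≤ 1 for prefix-free code
Calculating: 2^(-1) + 2^(-1) + 2^(-2) + 2^(-4) + 2^(-5) + 2^(-6) + 2^(-9)
= 0.5 + 0.5 + 0.25 + 0.0625 + 0.03125 + 0.015625 + 0.001953125
= 1.3613
Since 1.3613 > 1, prefix-free code does not exist


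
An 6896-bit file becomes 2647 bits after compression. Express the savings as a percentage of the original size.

Space savings = (1 - Compressed/Original) × 100%
= (1 - 2647/6896) × 100%
= 61.62%


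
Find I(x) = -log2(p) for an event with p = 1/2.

Information content I(x) = -log₂(p(x))
I = -log₂(1/2) = -log₂(0.5000)
I = 1.0000 bits


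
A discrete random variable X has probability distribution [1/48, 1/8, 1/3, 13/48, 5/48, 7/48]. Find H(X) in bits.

H(X) = -Σ p(x) log₂ p(x)
  -1/48 × log₂(1/48) = 0.1164
  -1/8 × log₂(1/8) = 0.3750
  -1/3 × log₂(1/3) = 0.5283
  -13/48 × log₂(13/48) = 0.5104
  -5/48 × log₂(5/48) = 0.3399
  -7/48 × log₂(7/48) = 0.4051
H(X) = 2.2750 bits


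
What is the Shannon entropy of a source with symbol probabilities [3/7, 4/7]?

H(X) = -Σ p(x) log₂ p(x)
  -3/7 × log₂(3/7) = 0.5239
  -4/7 × log₂(4/7) = 0.4613
H(X) = 0.9852 bits


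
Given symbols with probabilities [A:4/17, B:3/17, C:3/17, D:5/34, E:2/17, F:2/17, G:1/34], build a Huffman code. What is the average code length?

Huffman tree construction:
Combine smallest probabilities repeatedly
Resulting codes:
  A: 01 (length 2)
  B: 111 (length 3)
  C: 00 (length 2)
  D: 101 (length 3)
  E: 1101 (length 4)
  F: 100 (length 3)
  G: 1100 (length 4)
Average length = Σ p(s) × length(s) = 2.7353 bits


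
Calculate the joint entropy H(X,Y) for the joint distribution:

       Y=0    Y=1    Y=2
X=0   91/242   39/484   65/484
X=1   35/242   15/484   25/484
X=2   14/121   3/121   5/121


H(X,Y) = -Σ p(x,y) log₂ p(x,y)
  p(0,0)=91/242: -0.3760 × log₂(0.3760) = 0.5306
  p(0,1)=39/484: -0.0806 × log₂(0.0806) = 0.2928
  p(0,2)=65/484: -0.1343 × log₂(0.1343) = 0.3890
  p(1,0)=35/242: -0.1446 × log₂(0.1446) = 0.4035
  p(1,1)=15/484: -0.0310 × log₂(0.0310) = 0.1553
  p(1,2)=25/484: -0.0517 × log₂(0.0517) = 0.2208
  p(2,0)=14/121: -0.1157 × log₂(0.1157) = 0.3600
  p(2,1)=3/121: -0.0248 × log₂(0.0248) = 0.1322
  p(2,2)=5/121: -0.0413 × log₂(0.0413) = 0.1900
H(X,Y) = 2.6742 bits


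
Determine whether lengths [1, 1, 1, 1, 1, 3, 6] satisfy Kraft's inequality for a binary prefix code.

Kraft inequality: Σ 2^(-l_i) ≤ 1 for prefix-free code
Calculating: 2^(-1) + 2^(-1) + 2^(-1) + 2^(-1) + 2^(-1) + 2^(-3) + 2^(-6)
= 0.5 + 0.5 + 0.5 + 0.5 + 0.5 + 0.125 + 0.015625
= 2.6406
Since 2.6406 > 1, prefix-free code does not exist


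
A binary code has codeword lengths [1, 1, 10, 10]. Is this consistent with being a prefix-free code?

Kraft inequality: Σ 2^(-l_i) ≤ 1 for prefix-free code
Calculating: 2^(-1) + 2^(-1) + 2^(-10) + 2^(-10)
= 0.5 + 0.5 + 0.0009765625 + 0.0009765625
= 1.0020
Since 1.0020 > 1, prefix-free code does not exist


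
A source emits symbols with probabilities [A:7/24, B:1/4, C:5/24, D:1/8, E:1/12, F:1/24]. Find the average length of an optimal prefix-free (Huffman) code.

Huffman tree construction:
Combine smallest probabilities repeatedly
Resulting codes:
  A: 11 (length 2)
  B: 01 (length 2)
  C: 00 (length 2)
  D: 100 (length 3)
  E: 1011 (length 4)
  F: 1010 (length 4)
Average length = Σ p(s) × length(s) = 2.3750 bits


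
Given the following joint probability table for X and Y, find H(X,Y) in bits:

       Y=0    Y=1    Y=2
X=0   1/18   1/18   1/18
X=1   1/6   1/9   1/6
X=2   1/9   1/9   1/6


H(X,Y) = -Σ p(x,y) log₂ p(x,y)
  p(0,0)=1/18: -0.0556 × log₂(0.0556) = 0.2317
  p(0,1)=1/18: -0.0556 × log₂(0.0556) = 0.2317
  p(0,2)=1/18: -0.0556 × log₂(0.0556) = 0.2317
  p(1,0)=1/6: -0.1667 × log₂(0.1667) = 0.4308
  p(1,1)=1/9: -0.1111 × log₂(0.1111) = 0.3522
  p(1,2)=1/6: -0.1667 × log₂(0.1667) = 0.4308
  p(2,0)=1/9: -0.1111 × log₂(0.1111) = 0.3522
  p(2,1)=1/9: -0.1111 × log₂(0.1111) = 0.3522
  p(2,2)=1/6: -0.1667 × log₂(0.1667) = 0.4308
H(X,Y) = 3.0441 bits


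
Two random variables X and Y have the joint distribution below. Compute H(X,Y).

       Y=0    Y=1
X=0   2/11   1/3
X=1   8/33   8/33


H(X,Y) = -Σ p(x,y) log₂ p(x,y)
  p(0,0)=2/11: -0.1818 × log₂(0.1818) = 0.4472
  p(0,1)=1/3: -0.3333 × log₂(0.3333) = 0.5283
  p(1,0)=8/33: -0.2424 × log₂(0.2424) = 0.4956
  p(1,1)=8/33: -0.2424 × log₂(0.2424) = 0.4956
H(X,Y) = 1.9667 bits


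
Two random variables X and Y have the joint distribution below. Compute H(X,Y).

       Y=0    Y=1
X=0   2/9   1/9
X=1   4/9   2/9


H(X,Y) = -Σ p(x,y) log₂ p(x,y)
  p(0,0)=2/9: -0.2222 × log₂(0.2222) = 0.4822
  p(0,1)=1/9: -0.1111 × log₂(0.1111) = 0.3522
  p(1,0)=4/9: -0.4444 × log₂(0.4444) = 0.5200
  p(1,1)=2/9: -0.2222 × log₂(0.2222) = 0.4822
H(X,Y) = 1.8366 bits


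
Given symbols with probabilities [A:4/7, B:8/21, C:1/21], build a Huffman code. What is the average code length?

Huffman tree construction:
Combine smallest probabilities repeatedly
Resulting codes:
  A: 1 (length 1)
  B: 01 (length 2)
  C: 00 (length 2)
Average length = Σ p(s) × length(s) = 1.4286 bits


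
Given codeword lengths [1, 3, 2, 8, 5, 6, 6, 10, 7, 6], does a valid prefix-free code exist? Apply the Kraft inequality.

Kraft inequality: Σ 2^(-l_i) ≤ 1 for prefix-free code
Calculating: 2^(-1) + 2^(-3) + 2^(-2) + 2^(-8) + 2^(-5) + 2^(-6) + 2^(-6) + 2^(-10) + 2^(-7) + 2^(-6)
= 0.5 + 0.125 + 0.25 + 0.00390625 + 0.03125 + 0.015625 + 0.015625 + 0.0009765625 + 0.0078125 + 0.015625
= 0.9658
Since 0.9658 ≤ 1, prefix-free code exists


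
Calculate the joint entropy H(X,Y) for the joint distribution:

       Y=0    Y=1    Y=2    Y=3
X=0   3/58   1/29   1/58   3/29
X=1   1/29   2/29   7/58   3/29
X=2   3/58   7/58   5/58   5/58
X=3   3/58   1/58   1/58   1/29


H(X,Y) = -Σ p(x,y) log₂ p(x,y)
  p(0,0)=3/58: -0.0517 × log₂(0.0517) = 0.2210
  p(0,1)=1/29: -0.0345 × log₂(0.0345) = 0.1675
  p(0,2)=1/58: -0.0172 × log₂(0.0172) = 0.1010
  p(0,3)=3/29: -0.1034 × log₂(0.1034) = 0.3386
  p(1,0)=1/29: -0.0345 × log₂(0.0345) = 0.1675
  p(1,1)=2/29: -0.0690 × log₂(0.0690) = 0.2661
  p(1,2)=7/58: -0.1207 × log₂(0.1207) = 0.3682
  p(1,3)=3/29: -0.1034 × log₂(0.1034) = 0.3386
  p(2,0)=3/58: -0.0517 × log₂(0.0517) = 0.2210
  p(2,1)=7/58: -0.1207 × log₂(0.1207) = 0.3682
  p(2,2)=5/58: -0.0862 × log₂(0.0862) = 0.3048
  p(2,3)=5/58: -0.0862 × log₂(0.0862) = 0.3048
  p(3,0)=3/58: -0.0517 × log₂(0.0517) = 0.2210
  p(3,1)=1/58: -0.0172 × log₂(0.0172) = 0.1010
  p(3,2)=1/58: -0.0172 × log₂(0.0172) = 0.1010
  p(3,3)=1/29: -0.0345 × log₂(0.0345) = 0.1675
H(X,Y) = 3.7579 bits


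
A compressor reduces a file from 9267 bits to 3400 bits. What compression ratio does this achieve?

Compression ratio = Original / Compressed
= 9267 / 3400 = 2.73:1


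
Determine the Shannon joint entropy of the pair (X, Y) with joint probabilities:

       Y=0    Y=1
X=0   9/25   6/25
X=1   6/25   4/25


H(X,Y) = -Σ p(x,y) log₂ p(x,y)
  p(0,0)=9/25: -0.3600 × log₂(0.3600) = 0.5306
  p(0,1)=6/25: -0.2400 × log₂(0.2400) = 0.4941
  p(1,0)=6/25: -0.2400 × log₂(0.2400) = 0.4941
  p(1,1)=4/25: -0.1600 × log₂(0.1600) = 0.4230
H(X,Y) = 1.9419 bits


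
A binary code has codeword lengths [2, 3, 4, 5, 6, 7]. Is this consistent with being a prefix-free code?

Kraft inequality: Σ 2^(-l_i) ≤ 1 for prefix-free code
Calculating: 2^(-2) + 2^(-3) + 2^(-4) + 2^(-5) + 2^(-6) + 2^(-7)
= 0.25 + 0.125 + 0.0625 + 0.03125 + 0.015625 + 0.0078125
= 0.4922
Since 0.4922 ≤ 1, prefix-free code exists


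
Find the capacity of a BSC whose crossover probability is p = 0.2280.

For BSC with error probability p:
C = 1 - H(p) where H(p) is binary entropy
H(0.2280) = -0.2280 × log₂(0.2280) - 0.7720 × log₂(0.7720)
H(p) = 0.7745
C = 1 - 0.7745 = 0.2255 bits/use


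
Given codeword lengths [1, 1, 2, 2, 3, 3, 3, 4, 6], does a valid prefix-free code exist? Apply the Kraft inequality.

Kraft inequality: Σ 2^(-l_i) ≤ 1 for prefix-free code
Calculating: 2^(-1) + 2^(-1) + 2^(-2) + 2^(-2) + 2^(-3) + 2^(-3) + 2^(-3) + 2^(-4) + 2^(-6)
= 0.5 + 0.5 + 0.25 + 0.25 + 0.125 + 0.125 + 0.125 + 0.0625 + 0.015625
= 1.9531
Since 1.9531 > 1, prefix-free code does not exist


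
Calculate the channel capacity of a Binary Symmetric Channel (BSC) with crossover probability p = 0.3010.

For BSC with error probability p:
C = 1 - H(p) where H(p) is binary entropy
H(0.3010) = -0.3010 × log₂(0.3010) - 0.6990 × log₂(0.6990)
H(p) = 0.8825
C = 1 - 0.8825 = 0.1175 bits/use
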